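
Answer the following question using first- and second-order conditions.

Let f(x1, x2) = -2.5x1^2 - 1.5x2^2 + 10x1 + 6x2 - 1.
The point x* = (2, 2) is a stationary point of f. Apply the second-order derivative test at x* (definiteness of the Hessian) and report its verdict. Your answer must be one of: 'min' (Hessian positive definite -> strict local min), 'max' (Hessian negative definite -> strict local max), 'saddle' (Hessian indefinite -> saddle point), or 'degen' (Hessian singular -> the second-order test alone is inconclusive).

Compute the Hessian H = grad^2 f:
  H = [[-5, 0], [0, -3]]
Verify stationarity: grad f(x*) = H x* + g = (0, 0).
Eigenvalues of H: -5, -3.
Both eigenvalues < 0, so H is negative definite -> x* is a strict local max.

max


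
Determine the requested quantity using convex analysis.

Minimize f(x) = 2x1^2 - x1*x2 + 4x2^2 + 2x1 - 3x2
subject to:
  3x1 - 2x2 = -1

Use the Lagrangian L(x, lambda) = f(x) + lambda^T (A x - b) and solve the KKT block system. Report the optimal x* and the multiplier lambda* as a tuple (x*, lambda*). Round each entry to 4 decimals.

Form the Lagrangian:
  L(x, lambda) = (1/2) x^T Q x + c^T x + lambda^T (A x - b)
Stationarity (grad_x L = 0): Q x + c + A^T lambda = 0.
Primal feasibility: A x = b.

This gives the KKT block system:
  [ Q   A^T ] [ x     ]   [-c ]
  [ A    0  ] [ lambda ] = [ b ]

Solving the linear system:
  x*      = (-0.1579, 0.2632)
  lambda* = (-0.3684)
  f(x*)   = -0.7368

x* = (-0.1579, 0.2632), lambda* = (-0.3684)


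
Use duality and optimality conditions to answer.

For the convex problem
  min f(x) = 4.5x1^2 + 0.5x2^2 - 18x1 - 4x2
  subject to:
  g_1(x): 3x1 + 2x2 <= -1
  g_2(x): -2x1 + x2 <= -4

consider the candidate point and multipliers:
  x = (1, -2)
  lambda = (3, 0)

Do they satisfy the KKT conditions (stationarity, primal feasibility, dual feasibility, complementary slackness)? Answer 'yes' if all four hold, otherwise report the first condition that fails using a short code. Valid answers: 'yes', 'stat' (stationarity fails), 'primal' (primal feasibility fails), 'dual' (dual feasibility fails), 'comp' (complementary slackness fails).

Gradient of f: grad f(x) = Q x + c = (-9, -6)
Constraint values g_i(x) = a_i^T x - b_i:
  g_1((1, -2)) = 0
  g_2((1, -2)) = 0
Stationarity residual: grad f(x) + sum_i lambda_i a_i = (0, 0)
  -> stationarity OK
Primal feasibility (all g_i <= 0): OK
Dual feasibility (all lambda_i >= 0): OK
Complementary slackness (lambda_i * g_i(x) = 0 for all i): OK

Verdict: yes, KKT holds.

yes


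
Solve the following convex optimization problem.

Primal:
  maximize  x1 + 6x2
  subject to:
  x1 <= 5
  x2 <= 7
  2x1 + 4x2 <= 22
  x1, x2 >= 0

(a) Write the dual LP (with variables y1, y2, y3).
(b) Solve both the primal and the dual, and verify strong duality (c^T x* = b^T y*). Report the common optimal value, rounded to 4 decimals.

The standard primal-dual pair for 'max c^T x s.t. A x <= b, x >= 0' is:
  Dual:  min b^T y  s.t.  A^T y >= c,  y >= 0.

So the dual LP is:
  minimize  5y1 + 7y2 + 22y3
  subject to:
    y1 + 2y3 >= 1
    y2 + 4y3 >= 6
    y1, y2, y3 >= 0

Solving the primal: x* = (0, 5.5).
  primal value c^T x* = 33.
Solving the dual: y* = (0, 0, 1.5).
  dual value b^T y* = 33.
Strong duality: c^T x* = b^T y*. Confirmed.

33


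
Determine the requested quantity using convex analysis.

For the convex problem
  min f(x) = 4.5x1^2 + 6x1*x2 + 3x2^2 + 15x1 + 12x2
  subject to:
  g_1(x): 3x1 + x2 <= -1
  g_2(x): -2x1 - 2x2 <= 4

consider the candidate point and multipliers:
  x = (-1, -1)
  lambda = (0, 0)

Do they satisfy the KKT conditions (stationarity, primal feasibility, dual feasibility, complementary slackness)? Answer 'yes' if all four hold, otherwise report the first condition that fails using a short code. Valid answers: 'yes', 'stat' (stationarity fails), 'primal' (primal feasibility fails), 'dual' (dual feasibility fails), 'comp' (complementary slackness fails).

Gradient of f: grad f(x) = Q x + c = (0, 0)
Constraint values g_i(x) = a_i^T x - b_i:
  g_1((-1, -1)) = -3
  g_2((-1, -1)) = 0
Stationarity residual: grad f(x) + sum_i lambda_i a_i = (0, 0)
  -> stationarity OK
Primal feasibility (all g_i <= 0): OK
Dual feasibility (all lambda_i >= 0): OK
Complementary slackness (lambda_i * g_i(x) = 0 for all i): OK

Verdict: yes, KKT holds.

yes


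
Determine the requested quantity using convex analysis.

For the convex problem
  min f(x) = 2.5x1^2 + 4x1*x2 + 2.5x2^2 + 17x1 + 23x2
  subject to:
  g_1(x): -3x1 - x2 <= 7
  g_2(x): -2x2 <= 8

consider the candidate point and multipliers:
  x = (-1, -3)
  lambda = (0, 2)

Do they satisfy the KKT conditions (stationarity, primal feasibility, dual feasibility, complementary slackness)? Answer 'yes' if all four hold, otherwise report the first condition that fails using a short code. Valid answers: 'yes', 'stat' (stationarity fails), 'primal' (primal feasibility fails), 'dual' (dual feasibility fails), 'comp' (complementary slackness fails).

Gradient of f: grad f(x) = Q x + c = (0, 4)
Constraint values g_i(x) = a_i^T x - b_i:
  g_1((-1, -3)) = -1
  g_2((-1, -3)) = -2
Stationarity residual: grad f(x) + sum_i lambda_i a_i = (0, 0)
  -> stationarity OK
Primal feasibility (all g_i <= 0): OK
Dual feasibility (all lambda_i >= 0): OK
Complementary slackness (lambda_i * g_i(x) = 0 for all i): FAILS

Verdict: the first failing condition is complementary_slackness -> comp.

comp


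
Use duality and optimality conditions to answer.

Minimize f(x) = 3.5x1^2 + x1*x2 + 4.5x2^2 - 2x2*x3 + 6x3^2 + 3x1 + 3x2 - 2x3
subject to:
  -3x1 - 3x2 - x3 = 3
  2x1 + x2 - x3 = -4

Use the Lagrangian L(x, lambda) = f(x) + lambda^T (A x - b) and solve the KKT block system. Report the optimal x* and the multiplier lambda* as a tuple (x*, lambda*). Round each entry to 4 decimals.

Form the Lagrangian:
  L(x, lambda) = (1/2) x^T Q x + c^T x + lambda^T (A x - b)
Stationarity (grad_x L = 0): Q x + c + A^T lambda = 0.
Primal feasibility: A x = b.

This gives the KKT block system:
  [ Q   A^T ] [ x     ]   [-c ]
  [ A    0  ] [ lambda ] = [ b ]

Solving the linear system:
  x*      = (-1.5204, 0.1505, 1.1097)
  lambda* = (2.9075, 8.1075)
  f(x*)   = 8.6892

x* = (-1.5204, 0.1505, 1.1097), lambda* = (2.9075, 8.1075)


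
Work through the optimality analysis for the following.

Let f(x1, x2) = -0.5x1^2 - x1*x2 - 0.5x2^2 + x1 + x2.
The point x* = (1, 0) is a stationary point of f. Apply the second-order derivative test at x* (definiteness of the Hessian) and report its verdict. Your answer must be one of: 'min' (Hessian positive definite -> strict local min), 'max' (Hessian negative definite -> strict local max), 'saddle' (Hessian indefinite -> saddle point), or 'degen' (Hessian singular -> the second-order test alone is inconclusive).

Compute the Hessian H = grad^2 f:
  H = [[-1, -1], [-1, -1]]
Verify stationarity: grad f(x*) = H x* + g = (0, 0).
Eigenvalues of H: -2, 0.
H has a zero eigenvalue (singular; negative semidefinite but not definite), so H is neither positive definite, negative definite, nor indefinite. The second-order test alone is inconclusive -> degen.
(Indeed, f is constant along the null direction of H through x*, so x* is not a strict local extremum.)

degen


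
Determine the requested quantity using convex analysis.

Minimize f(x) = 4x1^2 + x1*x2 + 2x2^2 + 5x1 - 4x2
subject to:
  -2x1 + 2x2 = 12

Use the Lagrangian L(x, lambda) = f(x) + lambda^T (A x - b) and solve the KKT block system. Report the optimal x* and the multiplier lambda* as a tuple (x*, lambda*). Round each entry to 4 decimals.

Form the Lagrangian:
  L(x, lambda) = (1/2) x^T Q x + c^T x + lambda^T (A x - b)
Stationarity (grad_x L = 0): Q x + c + A^T lambda = 0.
Primal feasibility: A x = b.

This gives the KKT block system:
  [ Q   A^T ] [ x     ]   [-c ]
  [ A    0  ] [ lambda ] = [ b ]

Solving the linear system:
  x*      = (-2.2143, 3.7857)
  lambda* = (-4.4643)
  f(x*)   = 13.6786

x* = (-2.2143, 3.7857), lambda* = (-4.4643)


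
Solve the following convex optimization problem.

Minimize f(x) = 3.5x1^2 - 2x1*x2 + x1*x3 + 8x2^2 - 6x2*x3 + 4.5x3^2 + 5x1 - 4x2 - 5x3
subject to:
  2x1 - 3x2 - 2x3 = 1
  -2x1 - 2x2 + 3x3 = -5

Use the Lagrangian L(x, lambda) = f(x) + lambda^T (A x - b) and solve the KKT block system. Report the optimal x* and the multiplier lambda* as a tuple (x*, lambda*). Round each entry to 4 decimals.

Form the Lagrangian:
  L(x, lambda) = (1/2) x^T Q x + c^T x + lambda^T (A x - b)
Stationarity (grad_x L = 0): Q x + c + A^T lambda = 0.
Primal feasibility: A x = b.

This gives the KKT block system:
  [ Q   A^T ] [ x     ]   [-c ]
  [ A    0  ] [ lambda ] = [ b ]

Solving the linear system:
  x*      = (0.889, 0.6752, -0.6238)
  lambda* = (-0.096, 4.5284)
  f(x*)   = 13.8005

x* = (0.889, 0.6752, -0.6238), lambda* = (-0.096, 4.5284)


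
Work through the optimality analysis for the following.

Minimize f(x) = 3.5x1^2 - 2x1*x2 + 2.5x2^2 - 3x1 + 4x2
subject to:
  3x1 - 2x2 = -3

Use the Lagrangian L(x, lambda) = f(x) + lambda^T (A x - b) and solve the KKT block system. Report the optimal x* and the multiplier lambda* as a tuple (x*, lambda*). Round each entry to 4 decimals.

Form the Lagrangian:
  L(x, lambda) = (1/2) x^T Q x + c^T x + lambda^T (A x - b)
Stationarity (grad_x L = 0): Q x + c + A^T lambda = 0.
Primal feasibility: A x = b.

This gives the KKT block system:
  [ Q   A^T ] [ x     ]   [-c ]
  [ A    0  ] [ lambda ] = [ b ]

Solving the linear system:
  x*      = (-0.9184, 0.1224)
  lambda* = (3.2245)
  f(x*)   = 6.4592

x* = (-0.9184, 0.1224), lambda* = (3.2245)


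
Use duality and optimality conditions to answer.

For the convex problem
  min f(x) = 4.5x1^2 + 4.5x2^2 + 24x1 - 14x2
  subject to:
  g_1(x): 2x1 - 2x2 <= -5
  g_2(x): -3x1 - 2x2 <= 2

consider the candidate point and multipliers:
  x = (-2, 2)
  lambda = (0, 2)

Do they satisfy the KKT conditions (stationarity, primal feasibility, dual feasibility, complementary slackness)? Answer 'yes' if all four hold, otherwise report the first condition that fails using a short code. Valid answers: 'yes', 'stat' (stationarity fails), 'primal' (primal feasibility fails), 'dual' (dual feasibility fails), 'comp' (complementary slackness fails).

Gradient of f: grad f(x) = Q x + c = (6, 4)
Constraint values g_i(x) = a_i^T x - b_i:
  g_1((-2, 2)) = -3
  g_2((-2, 2)) = 0
Stationarity residual: grad f(x) + sum_i lambda_i a_i = (0, 0)
  -> stationarity OK
Primal feasibility (all g_i <= 0): OK
Dual feasibility (all lambda_i >= 0): OK
Complementary slackness (lambda_i * g_i(x) = 0 for all i): OK

Verdict: yes, KKT holds.

yes


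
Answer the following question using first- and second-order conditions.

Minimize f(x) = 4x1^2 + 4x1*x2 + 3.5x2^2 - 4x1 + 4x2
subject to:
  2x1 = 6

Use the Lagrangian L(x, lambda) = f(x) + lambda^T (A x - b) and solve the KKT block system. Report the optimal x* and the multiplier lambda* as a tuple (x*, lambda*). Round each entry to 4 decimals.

Form the Lagrangian:
  L(x, lambda) = (1/2) x^T Q x + c^T x + lambda^T (A x - b)
Stationarity (grad_x L = 0): Q x + c + A^T lambda = 0.
Primal feasibility: A x = b.

This gives the KKT block system:
  [ Q   A^T ] [ x     ]   [-c ]
  [ A    0  ] [ lambda ] = [ b ]

Solving the linear system:
  x*      = (3, -2.2857)
  lambda* = (-5.4286)
  f(x*)   = 5.7143

x* = (3, -2.2857), lambda* = (-5.4286)


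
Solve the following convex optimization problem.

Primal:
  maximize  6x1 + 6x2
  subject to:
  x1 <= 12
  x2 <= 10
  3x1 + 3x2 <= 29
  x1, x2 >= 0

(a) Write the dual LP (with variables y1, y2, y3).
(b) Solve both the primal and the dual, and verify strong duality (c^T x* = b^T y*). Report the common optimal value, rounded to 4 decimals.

The standard primal-dual pair for 'max c^T x s.t. A x <= b, x >= 0' is:
  Dual:  min b^T y  s.t.  A^T y >= c,  y >= 0.

So the dual LP is:
  minimize  12y1 + 10y2 + 29y3
  subject to:
    y1 + 3y3 >= 6
    y2 + 3y3 >= 6
    y1, y2, y3 >= 0

Solving the primal: x* = (9.6667, 0).
  primal value c^T x* = 58.
Solving the dual: y* = (0, 0, 2).
  dual value b^T y* = 58.
Strong duality: c^T x* = b^T y*. Confirmed.

58


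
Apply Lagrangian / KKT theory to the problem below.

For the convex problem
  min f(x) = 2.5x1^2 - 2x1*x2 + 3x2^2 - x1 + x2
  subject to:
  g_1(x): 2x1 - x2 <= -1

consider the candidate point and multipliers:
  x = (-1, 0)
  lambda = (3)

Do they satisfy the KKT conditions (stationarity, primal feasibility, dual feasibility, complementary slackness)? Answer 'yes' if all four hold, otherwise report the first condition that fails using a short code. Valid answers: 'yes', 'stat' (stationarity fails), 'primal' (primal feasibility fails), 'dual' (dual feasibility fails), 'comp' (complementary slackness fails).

Gradient of f: grad f(x) = Q x + c = (-6, 3)
Constraint values g_i(x) = a_i^T x - b_i:
  g_1((-1, 0)) = -1
Stationarity residual: grad f(x) + sum_i lambda_i a_i = (0, 0)
  -> stationarity OK
Primal feasibility (all g_i <= 0): OK
Dual feasibility (all lambda_i >= 0): OK
Complementary slackness (lambda_i * g_i(x) = 0 for all i): FAILS

Verdict: the first failing condition is complementary_slackness -> comp.

comp


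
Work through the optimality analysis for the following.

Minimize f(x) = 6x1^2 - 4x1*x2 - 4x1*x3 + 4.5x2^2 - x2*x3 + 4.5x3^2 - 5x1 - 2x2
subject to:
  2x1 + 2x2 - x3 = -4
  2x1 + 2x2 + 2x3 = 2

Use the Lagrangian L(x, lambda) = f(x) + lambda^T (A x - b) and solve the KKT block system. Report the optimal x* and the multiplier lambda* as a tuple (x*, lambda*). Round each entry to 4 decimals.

Form the Lagrangian:
  L(x, lambda) = (1/2) x^T Q x + c^T x + lambda^T (A x - b)
Stationarity (grad_x L = 0): Q x + c + A^T lambda = 0.
Primal feasibility: A x = b.

This gives the KKT block system:
  [ Q   A^T ] [ x     ]   [-c ]
  [ A    0  ] [ lambda ] = [ b ]

Solving the linear system:
  x*      = (-0.1379, -0.8621, 2)
  lambda* = (10.2069, -4.6034)
  f(x*)   = 26.2241

x* = (-0.1379, -0.8621, 2), lambda* = (10.2069, -4.6034)


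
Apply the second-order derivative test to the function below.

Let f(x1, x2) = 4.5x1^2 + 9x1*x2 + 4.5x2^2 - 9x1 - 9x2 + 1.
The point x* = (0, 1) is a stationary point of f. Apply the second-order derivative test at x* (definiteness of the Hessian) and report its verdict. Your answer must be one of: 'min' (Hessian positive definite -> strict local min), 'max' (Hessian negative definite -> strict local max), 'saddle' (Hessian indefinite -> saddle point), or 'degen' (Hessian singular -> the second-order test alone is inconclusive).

Compute the Hessian H = grad^2 f:
  H = [[9, 9], [9, 9]]
Verify stationarity: grad f(x*) = H x* + g = (0, 0).
Eigenvalues of H: 0, 18.
H has a zero eigenvalue (singular; positive semidefinite but not definite), so H is neither positive definite, negative definite, nor indefinite. The second-order test alone is inconclusive -> degen.
(Indeed, f is constant along the null direction of H through x*, so x* is not a strict local extremum.)

degen


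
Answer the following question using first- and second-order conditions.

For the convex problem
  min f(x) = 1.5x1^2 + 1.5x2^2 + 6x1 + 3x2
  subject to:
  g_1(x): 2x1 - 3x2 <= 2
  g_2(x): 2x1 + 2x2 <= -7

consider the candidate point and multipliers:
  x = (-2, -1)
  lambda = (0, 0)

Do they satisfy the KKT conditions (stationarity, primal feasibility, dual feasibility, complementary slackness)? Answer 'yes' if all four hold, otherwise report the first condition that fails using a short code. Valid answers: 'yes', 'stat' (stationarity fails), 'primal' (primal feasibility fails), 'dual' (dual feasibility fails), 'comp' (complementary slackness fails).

Gradient of f: grad f(x) = Q x + c = (0, 0)
Constraint values g_i(x) = a_i^T x - b_i:
  g_1((-2, -1)) = -3
  g_2((-2, -1)) = 1
Stationarity residual: grad f(x) + sum_i lambda_i a_i = (0, 0)
  -> stationarity OK
Primal feasibility (all g_i <= 0): FAILS
Dual feasibility (all lambda_i >= 0): OK
Complementary slackness (lambda_i * g_i(x) = 0 for all i): OK

Verdict: the first failing condition is primal_feasibility -> primal.

primal


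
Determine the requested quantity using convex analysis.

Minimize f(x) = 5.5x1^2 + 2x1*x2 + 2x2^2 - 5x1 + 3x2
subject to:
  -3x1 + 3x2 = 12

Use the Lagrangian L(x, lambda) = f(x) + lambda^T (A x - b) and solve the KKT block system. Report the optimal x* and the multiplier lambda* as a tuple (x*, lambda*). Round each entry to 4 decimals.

Form the Lagrangian:
  L(x, lambda) = (1/2) x^T Q x + c^T x + lambda^T (A x - b)
Stationarity (grad_x L = 0): Q x + c + A^T lambda = 0.
Primal feasibility: A x = b.

This gives the KKT block system:
  [ Q   A^T ] [ x     ]   [-c ]
  [ A    0  ] [ lambda ] = [ b ]

Solving the linear system:
  x*      = (-1.1579, 2.8421)
  lambda* = (-4.0175)
  f(x*)   = 31.2632

x* = (-1.1579, 2.8421), lambda* = (-4.0175)


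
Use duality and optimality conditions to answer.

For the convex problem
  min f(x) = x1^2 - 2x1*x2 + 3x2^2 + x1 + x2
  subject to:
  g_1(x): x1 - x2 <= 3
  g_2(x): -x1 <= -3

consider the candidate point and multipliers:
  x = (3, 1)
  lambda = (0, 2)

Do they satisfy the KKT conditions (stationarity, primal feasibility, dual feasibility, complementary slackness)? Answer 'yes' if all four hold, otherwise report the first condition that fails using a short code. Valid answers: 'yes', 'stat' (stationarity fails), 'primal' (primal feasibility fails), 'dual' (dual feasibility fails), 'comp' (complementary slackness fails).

Gradient of f: grad f(x) = Q x + c = (5, 1)
Constraint values g_i(x) = a_i^T x - b_i:
  g_1((3, 1)) = -1
  g_2((3, 1)) = 0
Stationarity residual: grad f(x) + sum_i lambda_i a_i = (3, 1)
  -> stationarity FAILS
Primal feasibility (all g_i <= 0): OK
Dual feasibility (all lambda_i >= 0): OK
Complementary slackness (lambda_i * g_i(x) = 0 for all i): OK

Verdict: the first failing condition is stationarity -> stat.

stat


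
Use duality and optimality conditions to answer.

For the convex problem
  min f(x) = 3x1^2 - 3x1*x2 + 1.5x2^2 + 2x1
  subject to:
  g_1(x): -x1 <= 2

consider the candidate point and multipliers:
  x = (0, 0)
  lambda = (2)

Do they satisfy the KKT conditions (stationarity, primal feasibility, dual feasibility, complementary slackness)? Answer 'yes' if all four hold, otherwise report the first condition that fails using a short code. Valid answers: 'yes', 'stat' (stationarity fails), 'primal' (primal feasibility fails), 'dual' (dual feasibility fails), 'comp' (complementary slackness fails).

Gradient of f: grad f(x) = Q x + c = (2, 0)
Constraint values g_i(x) = a_i^T x - b_i:
  g_1((0, 0)) = -2
Stationarity residual: grad f(x) + sum_i lambda_i a_i = (0, 0)
  -> stationarity OK
Primal feasibility (all g_i <= 0): OK
Dual feasibility (all lambda_i >= 0): OK
Complementary slackness (lambda_i * g_i(x) = 0 for all i): FAILS

Verdict: the first failing condition is complementary_slackness -> comp.

comp


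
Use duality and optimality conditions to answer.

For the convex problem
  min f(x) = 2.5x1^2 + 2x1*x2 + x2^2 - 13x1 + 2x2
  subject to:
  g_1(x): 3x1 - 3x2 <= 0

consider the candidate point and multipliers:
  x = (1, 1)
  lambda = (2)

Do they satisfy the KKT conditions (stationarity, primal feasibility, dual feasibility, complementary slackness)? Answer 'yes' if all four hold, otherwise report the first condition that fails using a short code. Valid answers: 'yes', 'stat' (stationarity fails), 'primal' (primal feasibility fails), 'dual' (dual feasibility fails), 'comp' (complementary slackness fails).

Gradient of f: grad f(x) = Q x + c = (-6, 6)
Constraint values g_i(x) = a_i^T x - b_i:
  g_1((1, 1)) = 0
Stationarity residual: grad f(x) + sum_i lambda_i a_i = (0, 0)
  -> stationarity OK
Primal feasibility (all g_i <= 0): OK
Dual feasibility (all lambda_i >= 0): OK
Complementary slackness (lambda_i * g_i(x) = 0 for all i): OK

Verdict: yes, KKT holds.

yes


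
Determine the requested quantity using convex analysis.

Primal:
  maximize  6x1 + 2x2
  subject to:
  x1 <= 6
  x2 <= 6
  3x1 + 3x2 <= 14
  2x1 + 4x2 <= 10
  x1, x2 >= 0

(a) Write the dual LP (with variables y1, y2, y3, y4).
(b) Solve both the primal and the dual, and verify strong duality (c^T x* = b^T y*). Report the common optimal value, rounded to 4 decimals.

The standard primal-dual pair for 'max c^T x s.t. A x <= b, x >= 0' is:
  Dual:  min b^T y  s.t.  A^T y >= c,  y >= 0.

So the dual LP is:
  minimize  6y1 + 6y2 + 14y3 + 10y4
  subject to:
    y1 + 3y3 + 2y4 >= 6
    y2 + 3y3 + 4y4 >= 2
    y1, y2, y3, y4 >= 0

Solving the primal: x* = (4.6667, 0).
  primal value c^T x* = 28.
Solving the dual: y* = (0, 0, 2, 0).
  dual value b^T y* = 28.
Strong duality: c^T x* = b^T y*. Confirmed.

28


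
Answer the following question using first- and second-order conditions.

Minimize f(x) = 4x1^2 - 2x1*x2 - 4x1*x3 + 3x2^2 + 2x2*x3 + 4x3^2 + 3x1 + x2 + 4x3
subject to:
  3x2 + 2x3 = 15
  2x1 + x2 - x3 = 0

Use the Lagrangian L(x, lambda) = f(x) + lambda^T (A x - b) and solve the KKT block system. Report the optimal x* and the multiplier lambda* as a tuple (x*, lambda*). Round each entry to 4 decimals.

Form the Lagrangian:
  L(x, lambda) = (1/2) x^T Q x + c^T x + lambda^T (A x - b)
Stationarity (grad_x L = 0): Q x + c + A^T lambda = 0.
Primal feasibility: A x = b.

This gives the KKT block system:
  [ Q   A^T ] [ x     ]   [-c ]
  [ A    0  ] [ lambda ] = [ b ]

Solving the linear system:
  x*      = (-0.4421, 3.3537, 2.4695)
  lambda* = (-11.8354, 8.561)
  f(x*)   = 94.718

x* = (-0.4421, 3.3537, 2.4695), lambda* = (-11.8354, 8.561)


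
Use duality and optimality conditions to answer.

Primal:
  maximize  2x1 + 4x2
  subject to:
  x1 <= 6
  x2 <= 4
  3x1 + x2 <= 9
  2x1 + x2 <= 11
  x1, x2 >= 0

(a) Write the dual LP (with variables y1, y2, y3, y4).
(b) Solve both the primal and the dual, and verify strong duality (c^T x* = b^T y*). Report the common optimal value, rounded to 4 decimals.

The standard primal-dual pair for 'max c^T x s.t. A x <= b, x >= 0' is:
  Dual:  min b^T y  s.t.  A^T y >= c,  y >= 0.

So the dual LP is:
  minimize  6y1 + 4y2 + 9y3 + 11y4
  subject to:
    y1 + 3y3 + 2y4 >= 2
    y2 + y3 + y4 >= 4
    y1, y2, y3, y4 >= 0

Solving the primal: x* = (1.6667, 4).
  primal value c^T x* = 19.3333.
Solving the dual: y* = (0, 3.3333, 0.6667, 0).
  dual value b^T y* = 19.3333.
Strong duality: c^T x* = b^T y*. Confirmed.

19.3333


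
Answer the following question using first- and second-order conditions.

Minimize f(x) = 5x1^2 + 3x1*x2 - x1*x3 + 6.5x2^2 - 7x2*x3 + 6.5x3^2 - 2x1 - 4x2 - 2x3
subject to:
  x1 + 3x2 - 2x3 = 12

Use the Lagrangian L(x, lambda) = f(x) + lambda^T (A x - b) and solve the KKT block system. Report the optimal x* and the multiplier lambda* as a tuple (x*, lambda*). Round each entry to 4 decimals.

Form the Lagrangian:
  L(x, lambda) = (1/2) x^T Q x + c^T x + lambda^T (A x - b)
Stationarity (grad_x L = 0): Q x + c + A^T lambda = 0.
Primal feasibility: A x = b.

This gives the KKT block system:
  [ Q   A^T ] [ x     ]   [-c ]
  [ A    0  ] [ lambda ] = [ b ]

Solving the linear system:
  x*      = (0.6467, 3.623, -0.2422)
  lambda* = (-15.578)
  f(x*)   = 85.8177

x* = (0.6467, 3.623, -0.2422), lambda* = (-15.578)


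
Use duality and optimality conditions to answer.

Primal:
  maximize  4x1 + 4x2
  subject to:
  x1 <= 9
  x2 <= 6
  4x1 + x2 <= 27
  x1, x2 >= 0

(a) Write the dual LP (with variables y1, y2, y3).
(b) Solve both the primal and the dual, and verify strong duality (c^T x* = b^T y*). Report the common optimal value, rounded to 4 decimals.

The standard primal-dual pair for 'max c^T x s.t. A x <= b, x >= 0' is:
  Dual:  min b^T y  s.t.  A^T y >= c,  y >= 0.

So the dual LP is:
  minimize  9y1 + 6y2 + 27y3
  subject to:
    y1 + 4y3 >= 4
    y2 + y3 >= 4
    y1, y2, y3 >= 0

Solving the primal: x* = (5.25, 6).
  primal value c^T x* = 45.
Solving the dual: y* = (0, 3, 1).
  dual value b^T y* = 45.
Strong duality: c^T x* = b^T y*. Confirmed.

45


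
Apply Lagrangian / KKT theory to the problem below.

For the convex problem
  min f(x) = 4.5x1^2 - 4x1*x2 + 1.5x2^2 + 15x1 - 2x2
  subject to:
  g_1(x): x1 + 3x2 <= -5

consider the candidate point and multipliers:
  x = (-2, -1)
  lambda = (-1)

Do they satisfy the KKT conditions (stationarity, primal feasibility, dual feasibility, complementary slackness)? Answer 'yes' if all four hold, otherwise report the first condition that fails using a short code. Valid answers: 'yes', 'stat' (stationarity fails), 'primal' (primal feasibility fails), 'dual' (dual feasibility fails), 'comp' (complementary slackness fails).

Gradient of f: grad f(x) = Q x + c = (1, 3)
Constraint values g_i(x) = a_i^T x - b_i:
  g_1((-2, -1)) = 0
Stationarity residual: grad f(x) + sum_i lambda_i a_i = (0, 0)
  -> stationarity OK
Primal feasibility (all g_i <= 0): OK
Dual feasibility (all lambda_i >= 0): FAILS
Complementary slackness (lambda_i * g_i(x) = 0 for all i): OK

Verdict: the first failing condition is dual_feasibility -> dual.

dual


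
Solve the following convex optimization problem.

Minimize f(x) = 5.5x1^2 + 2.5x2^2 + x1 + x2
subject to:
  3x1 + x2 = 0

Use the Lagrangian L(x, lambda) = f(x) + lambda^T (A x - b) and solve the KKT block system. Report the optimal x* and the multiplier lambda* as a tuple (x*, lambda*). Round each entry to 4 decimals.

Form the Lagrangian:
  L(x, lambda) = (1/2) x^T Q x + c^T x + lambda^T (A x - b)
Stationarity (grad_x L = 0): Q x + c + A^T lambda = 0.
Primal feasibility: A x = b.

This gives the KKT block system:
  [ Q   A^T ] [ x     ]   [-c ]
  [ A    0  ] [ lambda ] = [ b ]

Solving the linear system:
  x*      = (0.0357, -0.1071)
  lambda* = (-0.4643)
  f(x*)   = -0.0357

x* = (0.0357, -0.1071), lambda* = (-0.4643)


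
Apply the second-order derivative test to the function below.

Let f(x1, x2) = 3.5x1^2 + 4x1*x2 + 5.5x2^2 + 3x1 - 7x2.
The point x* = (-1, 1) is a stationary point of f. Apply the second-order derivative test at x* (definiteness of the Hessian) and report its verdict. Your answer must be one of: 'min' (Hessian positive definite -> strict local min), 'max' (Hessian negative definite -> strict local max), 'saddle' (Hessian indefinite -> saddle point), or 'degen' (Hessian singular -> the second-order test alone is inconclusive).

Compute the Hessian H = grad^2 f:
  H = [[7, 4], [4, 11]]
Verify stationarity: grad f(x*) = H x* + g = (0, 0).
Eigenvalues of H: 4.5279, 13.4721.
Both eigenvalues > 0, so H is positive definite -> x* is a strict local min.

min


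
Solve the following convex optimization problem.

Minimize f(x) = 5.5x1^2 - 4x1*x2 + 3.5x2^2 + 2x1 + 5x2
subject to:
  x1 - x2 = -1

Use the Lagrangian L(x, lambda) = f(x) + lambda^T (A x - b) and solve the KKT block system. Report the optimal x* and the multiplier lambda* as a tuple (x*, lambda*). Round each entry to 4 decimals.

Form the Lagrangian:
  L(x, lambda) = (1/2) x^T Q x + c^T x + lambda^T (A x - b)
Stationarity (grad_x L = 0): Q x + c + A^T lambda = 0.
Primal feasibility: A x = b.

This gives the KKT block system:
  [ Q   A^T ] [ x     ]   [-c ]
  [ A    0  ] [ lambda ] = [ b ]

Solving the linear system:
  x*      = (-1, 0)
  lambda* = (9)
  f(x*)   = 3.5

x* = (-1, 0), lambda* = (9)


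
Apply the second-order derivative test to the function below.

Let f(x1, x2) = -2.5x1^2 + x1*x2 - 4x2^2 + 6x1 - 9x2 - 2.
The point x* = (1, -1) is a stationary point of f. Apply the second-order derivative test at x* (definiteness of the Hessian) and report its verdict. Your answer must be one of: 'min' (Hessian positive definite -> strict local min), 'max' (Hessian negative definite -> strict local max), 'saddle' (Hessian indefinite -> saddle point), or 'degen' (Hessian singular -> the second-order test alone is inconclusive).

Compute the Hessian H = grad^2 f:
  H = [[-5, 1], [1, -8]]
Verify stationarity: grad f(x*) = H x* + g = (0, 0).
Eigenvalues of H: -8.3028, -4.6972.
Both eigenvalues < 0, so H is negative definite -> x* is a strict local max.

max


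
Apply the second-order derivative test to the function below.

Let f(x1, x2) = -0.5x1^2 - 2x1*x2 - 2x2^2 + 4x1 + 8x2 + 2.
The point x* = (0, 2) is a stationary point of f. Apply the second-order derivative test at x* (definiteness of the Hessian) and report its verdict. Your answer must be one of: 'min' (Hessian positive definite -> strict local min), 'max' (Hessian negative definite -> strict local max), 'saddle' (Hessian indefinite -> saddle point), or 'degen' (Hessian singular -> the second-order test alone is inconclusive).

Compute the Hessian H = grad^2 f:
  H = [[-1, -2], [-2, -4]]
Verify stationarity: grad f(x*) = H x* + g = (0, 0).
Eigenvalues of H: -5, 0.
H has a zero eigenvalue (singular; negative semidefinite but not definite), so H is neither positive definite, negative definite, nor indefinite. The second-order test alone is inconclusive -> degen.
(Indeed, f is constant along the null direction of H through x*, so x* is not a strict local extremum.)

degen


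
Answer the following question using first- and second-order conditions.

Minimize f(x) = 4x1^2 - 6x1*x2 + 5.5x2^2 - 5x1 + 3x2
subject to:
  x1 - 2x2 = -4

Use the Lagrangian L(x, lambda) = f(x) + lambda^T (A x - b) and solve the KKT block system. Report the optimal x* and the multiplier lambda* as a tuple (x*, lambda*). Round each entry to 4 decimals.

Form the Lagrangian:
  L(x, lambda) = (1/2) x^T Q x + c^T x + lambda^T (A x - b)
Stationarity (grad_x L = 0): Q x + c + A^T lambda = 0.
Primal feasibility: A x = b.

This gives the KKT block system:
  [ Q   A^T ] [ x     ]   [-c ]
  [ A    0  ] [ lambda ] = [ b ]

Solving the linear system:
  x*      = (0.9474, 2.4737)
  lambda* = (12.2632)
  f(x*)   = 25.8684

x* = (0.9474, 2.4737), lambda* = (12.2632)


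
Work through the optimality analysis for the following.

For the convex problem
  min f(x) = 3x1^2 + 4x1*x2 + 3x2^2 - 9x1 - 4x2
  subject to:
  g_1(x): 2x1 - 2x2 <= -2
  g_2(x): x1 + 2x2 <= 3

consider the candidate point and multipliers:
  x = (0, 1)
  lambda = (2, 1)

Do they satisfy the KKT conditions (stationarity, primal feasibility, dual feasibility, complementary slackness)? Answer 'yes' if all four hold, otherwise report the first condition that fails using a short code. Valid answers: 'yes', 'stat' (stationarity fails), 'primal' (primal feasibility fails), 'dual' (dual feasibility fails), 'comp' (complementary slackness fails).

Gradient of f: grad f(x) = Q x + c = (-5, 2)
Constraint values g_i(x) = a_i^T x - b_i:
  g_1((0, 1)) = 0
  g_2((0, 1)) = -1
Stationarity residual: grad f(x) + sum_i lambda_i a_i = (0, 0)
  -> stationarity OK
Primal feasibility (all g_i <= 0): OK
Dual feasibility (all lambda_i >= 0): OK
Complementary slackness (lambda_i * g_i(x) = 0 for all i): FAILS

Verdict: the first failing condition is complementary_slackness -> comp.

comp


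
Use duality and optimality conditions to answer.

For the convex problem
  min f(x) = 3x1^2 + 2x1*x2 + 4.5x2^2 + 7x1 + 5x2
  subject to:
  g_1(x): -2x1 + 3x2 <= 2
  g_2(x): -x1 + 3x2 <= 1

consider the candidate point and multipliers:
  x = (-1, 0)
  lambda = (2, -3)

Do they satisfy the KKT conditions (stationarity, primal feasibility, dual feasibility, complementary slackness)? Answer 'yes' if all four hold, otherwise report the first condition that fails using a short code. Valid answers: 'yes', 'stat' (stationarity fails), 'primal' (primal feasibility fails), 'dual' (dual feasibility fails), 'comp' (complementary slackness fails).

Gradient of f: grad f(x) = Q x + c = (1, 3)
Constraint values g_i(x) = a_i^T x - b_i:
  g_1((-1, 0)) = 0
  g_2((-1, 0)) = 0
Stationarity residual: grad f(x) + sum_i lambda_i a_i = (0, 0)
  -> stationarity OK
Primal feasibility (all g_i <= 0): OK
Dual feasibility (all lambda_i >= 0): FAILS
Complementary slackness (lambda_i * g_i(x) = 0 for all i): OK

Verdict: the first failing condition is dual_feasibility -> dual.

dual


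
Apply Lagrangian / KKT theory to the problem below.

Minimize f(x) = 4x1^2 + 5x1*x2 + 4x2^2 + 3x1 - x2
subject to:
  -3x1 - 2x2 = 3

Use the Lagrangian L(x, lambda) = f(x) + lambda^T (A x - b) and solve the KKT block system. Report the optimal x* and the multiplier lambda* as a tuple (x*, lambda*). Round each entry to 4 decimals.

Form the Lagrangian:
  L(x, lambda) = (1/2) x^T Q x + c^T x + lambda^T (A x - b)
Stationarity (grad_x L = 0): Q x + c + A^T lambda = 0.
Primal feasibility: A x = b.

This gives the KKT block system:
  [ Q   A^T ] [ x     ]   [-c ]
  [ A    0  ] [ lambda ] = [ b ]

Solving the linear system:
  x*      = (-1.3636, 0.5455)
  lambda* = (-1.7273)
  f(x*)   = 0.2727

x* = (-1.3636, 0.5455), lambda* = (-1.7273)


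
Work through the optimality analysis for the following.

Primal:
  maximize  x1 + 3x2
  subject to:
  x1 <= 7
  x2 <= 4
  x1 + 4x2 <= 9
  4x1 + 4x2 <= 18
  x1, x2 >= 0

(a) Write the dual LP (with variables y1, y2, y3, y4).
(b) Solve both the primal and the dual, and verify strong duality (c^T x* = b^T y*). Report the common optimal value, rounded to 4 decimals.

The standard primal-dual pair for 'max c^T x s.t. A x <= b, x >= 0' is:
  Dual:  min b^T y  s.t.  A^T y >= c,  y >= 0.

So the dual LP is:
  minimize  7y1 + 4y2 + 9y3 + 18y4
  subject to:
    y1 + y3 + 4y4 >= 1
    y2 + 4y3 + 4y4 >= 3
    y1, y2, y3, y4 >= 0

Solving the primal: x* = (3, 1.5).
  primal value c^T x* = 7.5.
Solving the dual: y* = (0, 0, 0.6667, 0.0833).
  dual value b^T y* = 7.5.
Strong duality: c^T x* = b^T y*. Confirmed.

7.5


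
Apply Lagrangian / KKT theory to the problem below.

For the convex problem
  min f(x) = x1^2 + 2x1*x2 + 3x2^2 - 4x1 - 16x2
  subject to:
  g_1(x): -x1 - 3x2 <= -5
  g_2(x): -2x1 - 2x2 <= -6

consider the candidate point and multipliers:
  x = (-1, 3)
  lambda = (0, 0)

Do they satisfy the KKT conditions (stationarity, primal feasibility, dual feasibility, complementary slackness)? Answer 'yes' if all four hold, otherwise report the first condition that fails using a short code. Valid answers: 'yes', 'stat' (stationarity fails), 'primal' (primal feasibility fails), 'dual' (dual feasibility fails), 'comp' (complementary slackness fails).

Gradient of f: grad f(x) = Q x + c = (0, 0)
Constraint values g_i(x) = a_i^T x - b_i:
  g_1((-1, 3)) = -3
  g_2((-1, 3)) = 2
Stationarity residual: grad f(x) + sum_i lambda_i a_i = (0, 0)
  -> stationarity OK
Primal feasibility (all g_i <= 0): FAILS
Dual feasibility (all lambda_i >= 0): OK
Complementary slackness (lambda_i * g_i(x) = 0 for all i): OK

Verdict: the first failing condition is primal_feasibility -> primal.

primal


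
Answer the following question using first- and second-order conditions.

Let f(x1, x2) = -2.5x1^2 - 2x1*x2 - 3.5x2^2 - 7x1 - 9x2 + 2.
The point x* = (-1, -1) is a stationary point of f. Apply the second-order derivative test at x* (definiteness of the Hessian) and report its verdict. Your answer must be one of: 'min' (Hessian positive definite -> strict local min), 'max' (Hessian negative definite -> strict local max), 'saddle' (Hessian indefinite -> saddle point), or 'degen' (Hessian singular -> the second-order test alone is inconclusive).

Compute the Hessian H = grad^2 f:
  H = [[-5, -2], [-2, -7]]
Verify stationarity: grad f(x*) = H x* + g = (0, 0).
Eigenvalues of H: -8.2361, -3.7639.
Both eigenvalues < 0, so H is negative definite -> x* is a strict local max.

max


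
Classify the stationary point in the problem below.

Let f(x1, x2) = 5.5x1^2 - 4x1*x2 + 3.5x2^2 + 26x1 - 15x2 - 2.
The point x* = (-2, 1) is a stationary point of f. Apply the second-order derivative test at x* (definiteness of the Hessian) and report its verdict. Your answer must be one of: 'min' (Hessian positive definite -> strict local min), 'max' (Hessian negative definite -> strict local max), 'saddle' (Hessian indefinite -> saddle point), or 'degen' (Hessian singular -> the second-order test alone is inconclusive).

Compute the Hessian H = grad^2 f:
  H = [[11, -4], [-4, 7]]
Verify stationarity: grad f(x*) = H x* + g = (0, 0).
Eigenvalues of H: 4.5279, 13.4721.
Both eigenvalues > 0, so H is positive definite -> x* is a strict local min.

min


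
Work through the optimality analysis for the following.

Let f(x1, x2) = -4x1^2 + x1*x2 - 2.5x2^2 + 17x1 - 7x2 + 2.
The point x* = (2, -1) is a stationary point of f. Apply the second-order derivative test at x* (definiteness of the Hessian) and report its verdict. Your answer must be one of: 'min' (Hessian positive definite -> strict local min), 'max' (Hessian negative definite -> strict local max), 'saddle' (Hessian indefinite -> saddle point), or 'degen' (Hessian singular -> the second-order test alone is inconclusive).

Compute the Hessian H = grad^2 f:
  H = [[-8, 1], [1, -5]]
Verify stationarity: grad f(x*) = H x* + g = (0, 0).
Eigenvalues of H: -8.3028, -4.6972.
Both eigenvalues < 0, so H is negative definite -> x* is a strict local max.

max


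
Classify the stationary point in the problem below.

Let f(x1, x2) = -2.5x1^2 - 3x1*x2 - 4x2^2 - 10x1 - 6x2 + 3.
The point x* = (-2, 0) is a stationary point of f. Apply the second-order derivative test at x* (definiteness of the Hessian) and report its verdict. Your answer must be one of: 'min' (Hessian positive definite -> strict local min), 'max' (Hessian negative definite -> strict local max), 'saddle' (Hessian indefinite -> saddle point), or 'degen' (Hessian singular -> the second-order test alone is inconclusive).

Compute the Hessian H = grad^2 f:
  H = [[-5, -3], [-3, -8]]
Verify stationarity: grad f(x*) = H x* + g = (0, 0).
Eigenvalues of H: -9.8541, -3.1459.
Both eigenvalues < 0, so H is negative definite -> x* is a strict local max.

max


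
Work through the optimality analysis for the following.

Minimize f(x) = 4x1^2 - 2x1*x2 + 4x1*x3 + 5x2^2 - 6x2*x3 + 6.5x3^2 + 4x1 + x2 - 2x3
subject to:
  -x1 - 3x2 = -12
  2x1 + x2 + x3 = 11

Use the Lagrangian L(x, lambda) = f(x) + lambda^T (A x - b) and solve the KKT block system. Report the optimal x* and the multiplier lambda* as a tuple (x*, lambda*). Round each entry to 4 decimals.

Form the Lagrangian:
  L(x, lambda) = (1/2) x^T Q x + c^T x + lambda^T (A x - b)
Stationarity (grad_x L = 0): Q x + c + A^T lambda = 0.
Primal feasibility: A x = b.

This gives the KKT block system:
  [ Q   A^T ] [ x     ]   [-c ]
  [ A    0  ] [ lambda ] = [ b ]

Solving the linear system:
  x*      = (3.1632, 2.9456, 1.728)
  lambda* = (-0.5607, -15.4435)
  f(x*)   = 87.6464

x* = (3.1632, 2.9456, 1.728), lambda* = (-0.5607, -15.4435)


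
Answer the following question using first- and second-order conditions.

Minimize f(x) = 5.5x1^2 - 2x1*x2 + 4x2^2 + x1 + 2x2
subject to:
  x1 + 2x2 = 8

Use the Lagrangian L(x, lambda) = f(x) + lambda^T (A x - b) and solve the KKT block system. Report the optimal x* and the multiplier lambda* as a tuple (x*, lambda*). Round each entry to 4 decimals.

Form the Lagrangian:
  L(x, lambda) = (1/2) x^T Q x + c^T x + lambda^T (A x - b)
Stationarity (grad_x L = 0): Q x + c + A^T lambda = 0.
Primal feasibility: A x = b.

This gives the KKT block system:
  [ Q   A^T ] [ x     ]   [-c ]
  [ A    0  ] [ lambda ] = [ b ]

Solving the linear system:
  x*      = (1.6, 3.2)
  lambda* = (-12.2)
  f(x*)   = 52.8

x* = (1.6, 3.2), lambda* = (-12.2)


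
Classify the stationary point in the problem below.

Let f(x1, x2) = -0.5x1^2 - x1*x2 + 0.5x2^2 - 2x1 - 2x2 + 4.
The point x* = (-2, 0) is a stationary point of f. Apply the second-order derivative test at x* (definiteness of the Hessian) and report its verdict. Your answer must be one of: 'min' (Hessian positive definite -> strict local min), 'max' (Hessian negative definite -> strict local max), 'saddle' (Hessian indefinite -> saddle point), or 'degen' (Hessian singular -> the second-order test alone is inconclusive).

Compute the Hessian H = grad^2 f:
  H = [[-1, -1], [-1, 1]]
Verify stationarity: grad f(x*) = H x* + g = (0, 0).
Eigenvalues of H: -1.4142, 1.4142.
Eigenvalues have mixed signs, so H is indefinite -> x* is a saddle point.

saddle


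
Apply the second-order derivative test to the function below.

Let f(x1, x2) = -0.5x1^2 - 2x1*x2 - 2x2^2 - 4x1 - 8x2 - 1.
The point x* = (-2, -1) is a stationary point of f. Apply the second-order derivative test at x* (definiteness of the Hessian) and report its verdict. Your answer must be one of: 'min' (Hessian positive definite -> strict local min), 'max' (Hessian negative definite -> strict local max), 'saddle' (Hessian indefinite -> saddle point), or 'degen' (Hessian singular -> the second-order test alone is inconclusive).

Compute the Hessian H = grad^2 f:
  H = [[-1, -2], [-2, -4]]
Verify stationarity: grad f(x*) = H x* + g = (0, 0).
Eigenvalues of H: -5, 0.
H has a zero eigenvalue (singular; negative semidefinite but not definite), so H is neither positive definite, negative definite, nor indefinite. The second-order test alone is inconclusive -> degen.
(Indeed, f is constant along the null direction of H through x*, so x* is not a strict local extremum.)

degen
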